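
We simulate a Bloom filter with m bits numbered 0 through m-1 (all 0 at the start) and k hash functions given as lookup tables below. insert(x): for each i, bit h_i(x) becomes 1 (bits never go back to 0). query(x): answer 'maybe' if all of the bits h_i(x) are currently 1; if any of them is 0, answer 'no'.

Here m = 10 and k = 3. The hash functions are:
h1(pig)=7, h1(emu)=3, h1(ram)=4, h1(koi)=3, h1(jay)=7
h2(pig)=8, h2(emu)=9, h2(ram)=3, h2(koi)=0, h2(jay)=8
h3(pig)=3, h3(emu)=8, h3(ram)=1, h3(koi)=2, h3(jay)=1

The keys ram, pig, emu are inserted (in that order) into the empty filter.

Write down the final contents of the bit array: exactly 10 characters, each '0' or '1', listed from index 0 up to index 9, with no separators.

Start: bits=0000000000
After insert 'ram': sets bits 1 3 4 -> bits=0101100000
After insert 'pig': sets bits 3 7 8 -> bits=0101100110
After insert 'emu': sets bits 3 8 9 -> bits=0101100111

Answer: 0101100111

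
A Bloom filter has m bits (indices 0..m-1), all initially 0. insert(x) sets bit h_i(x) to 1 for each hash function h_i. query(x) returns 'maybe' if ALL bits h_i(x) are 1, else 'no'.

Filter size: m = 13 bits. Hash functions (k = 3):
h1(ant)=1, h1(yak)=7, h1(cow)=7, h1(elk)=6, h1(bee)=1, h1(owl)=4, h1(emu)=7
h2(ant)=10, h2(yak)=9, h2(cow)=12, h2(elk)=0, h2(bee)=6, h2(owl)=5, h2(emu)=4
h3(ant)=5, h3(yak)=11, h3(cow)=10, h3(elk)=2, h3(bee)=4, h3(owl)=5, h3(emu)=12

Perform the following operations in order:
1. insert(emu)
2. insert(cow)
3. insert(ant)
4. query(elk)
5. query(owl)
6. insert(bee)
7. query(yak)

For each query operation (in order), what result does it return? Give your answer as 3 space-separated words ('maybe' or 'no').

Start: bits=0000000000000
Op 1: insert emu -> sets bits 4 7 12 -> bits=0000100100001
Op 2: insert cow -> sets bits 7 10 12 -> bits=0000100100101
Op 3: insert ant -> sets bits 1 5 10 -> bits=0100110100101
Op 4: query elk -> checks bit0=0, bit2=0, bit6=0 (has a 0) -> no
Op 5: query owl -> checks bit4=1, bit5=1 (all 1) -> maybe
Op 6: insert bee -> sets bits 1 4 6 -> bits=0100111100101
Op 7: query yak -> checks bit7=1, bit9=0, bit11=0 (has a 0) -> no
Query results in order: no maybe no

Answer: no maybe no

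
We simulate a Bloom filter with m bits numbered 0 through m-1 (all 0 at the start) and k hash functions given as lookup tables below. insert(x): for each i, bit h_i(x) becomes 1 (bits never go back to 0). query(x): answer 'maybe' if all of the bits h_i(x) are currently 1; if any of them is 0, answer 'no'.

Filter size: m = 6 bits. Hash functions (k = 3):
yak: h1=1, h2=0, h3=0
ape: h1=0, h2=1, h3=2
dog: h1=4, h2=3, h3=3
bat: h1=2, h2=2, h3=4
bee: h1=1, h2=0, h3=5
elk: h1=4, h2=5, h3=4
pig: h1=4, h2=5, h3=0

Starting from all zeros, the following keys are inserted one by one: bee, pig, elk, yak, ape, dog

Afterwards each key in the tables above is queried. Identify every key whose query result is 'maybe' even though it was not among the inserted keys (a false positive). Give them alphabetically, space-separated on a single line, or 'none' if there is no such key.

Answer: bat

Derivation:
Start: bits=000000
After insert 'bee': sets bits 0 1 5 -> bits=110001
After insert 'pig': sets bits 0 4 5 -> bits=110011
After insert 'elk': sets bits 4 5 -> bits=110011
After insert 'yak': sets bits 0 1 -> bits=110011
After insert 'ape': sets bits 0 1 2 -> bits=111011
After insert 'dog': sets bits 3 4 -> bits=111111
Not inserted: bat — query each against bits=111111:
query bat: checks bit2=1, bit4=1 (all 1) -> maybe => FALSE POSITIVE
False positives (alphabetical): bat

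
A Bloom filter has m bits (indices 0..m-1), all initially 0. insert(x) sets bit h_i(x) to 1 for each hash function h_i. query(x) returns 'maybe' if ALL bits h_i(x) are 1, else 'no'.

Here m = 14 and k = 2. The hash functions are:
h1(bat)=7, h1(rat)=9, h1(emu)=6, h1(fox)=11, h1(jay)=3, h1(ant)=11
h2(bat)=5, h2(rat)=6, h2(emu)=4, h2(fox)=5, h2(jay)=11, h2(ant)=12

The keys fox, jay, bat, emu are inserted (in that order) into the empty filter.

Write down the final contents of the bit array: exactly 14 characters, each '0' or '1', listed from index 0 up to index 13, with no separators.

Start: bits=00000000000000
After insert 'fox': sets bits 5 11 -> bits=00000100000100
After insert 'jay': sets bits 3 11 -> bits=00010100000100
After insert 'bat': sets bits 5 7 -> bits=00010101000100
After insert 'emu': sets bits 4 6 -> bits=00011111000100

Answer: 00011111000100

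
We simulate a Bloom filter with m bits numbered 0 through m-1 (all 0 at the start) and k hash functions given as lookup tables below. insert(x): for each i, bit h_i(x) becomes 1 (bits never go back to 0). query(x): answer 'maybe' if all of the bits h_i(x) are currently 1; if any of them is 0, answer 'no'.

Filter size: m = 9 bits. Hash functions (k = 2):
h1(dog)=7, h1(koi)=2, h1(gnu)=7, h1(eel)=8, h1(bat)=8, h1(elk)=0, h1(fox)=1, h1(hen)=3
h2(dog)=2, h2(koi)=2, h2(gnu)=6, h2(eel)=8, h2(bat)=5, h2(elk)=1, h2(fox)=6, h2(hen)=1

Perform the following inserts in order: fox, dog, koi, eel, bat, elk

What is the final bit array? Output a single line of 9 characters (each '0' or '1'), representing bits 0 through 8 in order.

Start: bits=000000000
After insert 'fox': sets bits 1 6 -> bits=010000100
After insert 'dog': sets bits 2 7 -> bits=011000110
After insert 'koi': sets bits 2 -> bits=011000110
After insert 'eel': sets bits 8 -> bits=011000111
After insert 'bat': sets bits 5 8 -> bits=011001111
After insert 'elk': sets bits 0 1 -> bits=111001111

Answer: 111001111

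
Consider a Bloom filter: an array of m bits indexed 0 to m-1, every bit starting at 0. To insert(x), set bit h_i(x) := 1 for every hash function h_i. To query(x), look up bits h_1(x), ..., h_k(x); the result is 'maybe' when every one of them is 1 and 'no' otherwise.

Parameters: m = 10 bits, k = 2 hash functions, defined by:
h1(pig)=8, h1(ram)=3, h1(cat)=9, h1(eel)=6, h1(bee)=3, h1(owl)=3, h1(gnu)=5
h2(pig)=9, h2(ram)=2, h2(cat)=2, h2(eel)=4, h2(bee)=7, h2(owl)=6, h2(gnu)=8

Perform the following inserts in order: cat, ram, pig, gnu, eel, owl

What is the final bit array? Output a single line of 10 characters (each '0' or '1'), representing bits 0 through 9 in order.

Start: bits=0000000000
After insert 'cat': sets bits 2 9 -> bits=0010000001
After insert 'ram': sets bits 2 3 -> bits=0011000001
After insert 'pig': sets bits 8 9 -> bits=0011000011
After insert 'gnu': sets bits 5 8 -> bits=0011010011
After insert 'eel': sets bits 4 6 -> bits=0011111011
After insert 'owl': sets bits 3 6 -> bits=0011111011

Answer: 0011111011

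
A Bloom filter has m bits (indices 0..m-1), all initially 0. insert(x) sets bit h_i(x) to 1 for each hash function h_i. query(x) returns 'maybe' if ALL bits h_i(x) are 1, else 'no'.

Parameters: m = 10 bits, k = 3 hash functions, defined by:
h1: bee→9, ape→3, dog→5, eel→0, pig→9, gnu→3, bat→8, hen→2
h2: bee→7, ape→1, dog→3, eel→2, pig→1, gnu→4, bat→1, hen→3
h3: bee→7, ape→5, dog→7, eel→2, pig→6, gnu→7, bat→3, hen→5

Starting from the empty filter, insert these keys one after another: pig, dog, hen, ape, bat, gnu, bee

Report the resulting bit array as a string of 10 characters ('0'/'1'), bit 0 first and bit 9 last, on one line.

Start: bits=0000000000
After insert 'pig': sets bits 1 6 9 -> bits=0100001001
After insert 'dog': sets bits 3 5 7 -> bits=0101011101
After insert 'hen': sets bits 2 3 5 -> bits=0111011101
After insert 'ape': sets bits 1 3 5 -> bits=0111011101
After insert 'bat': sets bits 1 3 8 -> bits=0111011111
After insert 'gnu': sets bits 3 4 7 -> bits=0111111111
After insert 'bee': sets bits 7 9 -> bits=0111111111

Answer: 0111111111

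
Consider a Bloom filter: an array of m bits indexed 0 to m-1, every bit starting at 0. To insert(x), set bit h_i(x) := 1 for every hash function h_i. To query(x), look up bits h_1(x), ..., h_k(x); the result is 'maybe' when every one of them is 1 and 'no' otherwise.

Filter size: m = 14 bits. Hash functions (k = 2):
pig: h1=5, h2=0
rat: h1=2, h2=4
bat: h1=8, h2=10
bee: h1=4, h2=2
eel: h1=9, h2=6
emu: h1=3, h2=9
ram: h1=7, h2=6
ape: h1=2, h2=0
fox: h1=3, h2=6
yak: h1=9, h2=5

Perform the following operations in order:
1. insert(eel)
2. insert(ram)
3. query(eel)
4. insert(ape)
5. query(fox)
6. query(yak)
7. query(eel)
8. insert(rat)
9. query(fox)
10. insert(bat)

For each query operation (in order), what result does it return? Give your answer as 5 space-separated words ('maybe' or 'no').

Start: bits=00000000000000
Op 1: insert eel -> sets bits 6 9 -> bits=00000010010000
Op 2: insert ram -> sets bits 6 7 -> bits=00000011010000
Op 3: query eel -> checks bit6=1, bit9=1 (all 1) -> maybe
Op 4: insert ape -> sets bits 0 2 -> bits=10100011010000
Op 5: query fox -> checks bit3=0, bit6=1 (has a 0) -> no
Op 6: query yak -> checks bit5=0, bit9=1 (has a 0) -> no
Op 7: query eel -> checks bit6=1, bit9=1 (all 1) -> maybe
Op 8: insert rat -> sets bits 2 4 -> bits=10101011010000
Op 9: query fox -> checks bit3=0, bit6=1 (has a 0) -> no
Op 10: insert bat -> sets bits 8 10 -> bits=10101011111000
Query results in order: maybe no no maybe no

Answer: maybe no no maybe no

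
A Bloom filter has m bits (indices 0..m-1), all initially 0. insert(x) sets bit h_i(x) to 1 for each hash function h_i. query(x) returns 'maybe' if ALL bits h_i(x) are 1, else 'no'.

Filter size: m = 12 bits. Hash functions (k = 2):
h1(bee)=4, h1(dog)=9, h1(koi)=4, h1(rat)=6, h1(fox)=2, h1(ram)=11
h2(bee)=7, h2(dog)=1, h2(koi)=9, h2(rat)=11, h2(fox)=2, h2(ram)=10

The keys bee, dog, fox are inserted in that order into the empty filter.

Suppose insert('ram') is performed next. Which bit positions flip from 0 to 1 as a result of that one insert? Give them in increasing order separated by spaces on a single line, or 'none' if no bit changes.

Answer: 10 11

Derivation:
Start: bits=000000000000
After insert 'bee': sets bits 4 7 -> bits=000010010000
After insert 'dog': sets bits 1 9 -> bits=010010010100
After insert 'fox': sets bits 2 -> bits=011010010100
insert 'ram' would touch bits 10 11; currently bit10=0, bit11=0
Bits that are 0 among those (would change 0->1): 10 11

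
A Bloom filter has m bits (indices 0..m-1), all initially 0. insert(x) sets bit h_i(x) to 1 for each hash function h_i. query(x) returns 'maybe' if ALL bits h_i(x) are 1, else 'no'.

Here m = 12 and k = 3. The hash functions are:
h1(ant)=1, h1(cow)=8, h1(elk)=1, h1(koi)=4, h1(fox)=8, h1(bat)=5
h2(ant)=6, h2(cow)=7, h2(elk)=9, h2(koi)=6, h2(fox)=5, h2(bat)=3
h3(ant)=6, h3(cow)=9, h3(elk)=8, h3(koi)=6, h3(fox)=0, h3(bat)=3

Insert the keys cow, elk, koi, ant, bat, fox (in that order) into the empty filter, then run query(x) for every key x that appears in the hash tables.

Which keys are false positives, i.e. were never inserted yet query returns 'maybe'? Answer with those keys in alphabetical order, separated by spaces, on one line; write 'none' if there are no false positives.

Answer: none

Derivation:
Start: bits=000000000000
After insert 'cow': sets bits 7 8 9 -> bits=000000011100
After insert 'elk': sets bits 1 8 9 -> bits=010000011100
After insert 'koi': sets bits 4 6 -> bits=010010111100
After insert 'ant': sets bits 1 6 -> bits=010010111100
After insert 'bat': sets bits 3 5 -> bits=010111111100
After insert 'fox': sets bits 0 5 8 -> bits=110111111100
Not inserted: (none) — query each against bits=110111111100:
False positives (alphabetical): none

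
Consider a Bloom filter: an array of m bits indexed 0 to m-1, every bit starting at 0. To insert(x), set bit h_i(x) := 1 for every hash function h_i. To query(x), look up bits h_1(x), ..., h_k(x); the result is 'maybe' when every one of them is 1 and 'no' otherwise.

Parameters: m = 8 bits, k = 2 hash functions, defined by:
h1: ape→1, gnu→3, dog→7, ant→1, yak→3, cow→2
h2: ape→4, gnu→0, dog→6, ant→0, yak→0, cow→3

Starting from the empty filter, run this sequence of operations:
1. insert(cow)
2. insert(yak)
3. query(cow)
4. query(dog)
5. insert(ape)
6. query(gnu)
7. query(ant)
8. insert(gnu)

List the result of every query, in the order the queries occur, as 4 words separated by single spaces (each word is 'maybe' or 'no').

Answer: maybe no maybe maybe

Derivation:
Start: bits=00000000
Op 1: insert cow -> sets bits 2 3 -> bits=00110000
Op 2: insert yak -> sets bits 0 3 -> bits=10110000
Op 3: query cow -> checks bit2=1, bit3=1 (all 1) -> maybe
Op 4: query dog -> checks bit6=0, bit7=0 (has a 0) -> no
Op 5: insert ape -> sets bits 1 4 -> bits=11111000
Op 6: query gnu -> checks bit0=1, bit3=1 (all 1) -> maybe
Op 7: query ant -> checks bit0=1, bit1=1 (all 1) -> maybe
Op 8: insert gnu -> sets bits 0 3 -> bits=11111000
Query results in order: maybe no maybe maybe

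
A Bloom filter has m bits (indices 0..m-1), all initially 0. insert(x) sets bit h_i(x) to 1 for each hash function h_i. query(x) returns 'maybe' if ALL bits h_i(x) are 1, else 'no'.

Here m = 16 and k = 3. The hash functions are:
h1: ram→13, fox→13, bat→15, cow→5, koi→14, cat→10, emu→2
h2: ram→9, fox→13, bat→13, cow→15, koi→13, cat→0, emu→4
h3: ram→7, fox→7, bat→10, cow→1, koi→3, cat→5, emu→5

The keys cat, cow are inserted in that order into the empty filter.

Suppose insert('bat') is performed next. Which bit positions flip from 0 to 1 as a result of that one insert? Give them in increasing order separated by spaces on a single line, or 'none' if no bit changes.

Start: bits=0000000000000000
After insert 'cat': sets bits 0 5 10 -> bits=1000010000100000
After insert 'cow': sets bits 1 5 15 -> bits=1100010000100001
insert 'bat' would touch bits 10 13 15; currently bit10=1, bit13=0, bit15=1
Bits that are 0 among those (would change 0->1): 13

Answer: 13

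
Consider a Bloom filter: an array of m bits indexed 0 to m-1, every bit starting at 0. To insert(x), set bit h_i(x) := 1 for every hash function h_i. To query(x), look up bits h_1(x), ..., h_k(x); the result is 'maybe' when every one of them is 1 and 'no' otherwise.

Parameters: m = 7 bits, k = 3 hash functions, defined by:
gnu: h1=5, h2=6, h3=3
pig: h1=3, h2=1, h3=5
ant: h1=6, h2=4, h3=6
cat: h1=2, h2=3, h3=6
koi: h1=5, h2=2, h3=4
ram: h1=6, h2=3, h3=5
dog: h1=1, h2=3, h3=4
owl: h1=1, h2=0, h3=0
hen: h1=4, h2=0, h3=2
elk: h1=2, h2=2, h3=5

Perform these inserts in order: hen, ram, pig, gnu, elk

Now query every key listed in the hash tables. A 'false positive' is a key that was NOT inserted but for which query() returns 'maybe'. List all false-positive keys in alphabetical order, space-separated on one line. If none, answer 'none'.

Start: bits=0000000
After insert 'hen': sets bits 0 2 4 -> bits=1010100
After insert 'ram': sets bits 3 5 6 -> bits=1011111
After insert 'pig': sets bits 1 3 5 -> bits=1111111
After insert 'gnu': sets bits 3 5 6 -> bits=1111111
After insert 'elk': sets bits 2 5 -> bits=1111111
Not inserted: ant cat dog koi owl — query each against bits=1111111:
query ant: checks bit4=1, bit6=1 (all 1) -> maybe => FALSE POSITIVE
query cat: checks bit2=1, bit3=1, bit6=1 (all 1) -> maybe => FALSE POSITIVE
query dog: checks bit1=1, bit3=1, bit4=1 (all 1) -> maybe => FALSE POSITIVE
query koi: checks bit2=1, bit4=1, bit5=1 (all 1) -> maybe => FALSE POSITIVE
query owl: checks bit0=1, bit1=1 (all 1) -> maybe => FALSE POSITIVE
False positives (alphabetical): ant cat dog koi owl

Answer: ant cat dog koi owl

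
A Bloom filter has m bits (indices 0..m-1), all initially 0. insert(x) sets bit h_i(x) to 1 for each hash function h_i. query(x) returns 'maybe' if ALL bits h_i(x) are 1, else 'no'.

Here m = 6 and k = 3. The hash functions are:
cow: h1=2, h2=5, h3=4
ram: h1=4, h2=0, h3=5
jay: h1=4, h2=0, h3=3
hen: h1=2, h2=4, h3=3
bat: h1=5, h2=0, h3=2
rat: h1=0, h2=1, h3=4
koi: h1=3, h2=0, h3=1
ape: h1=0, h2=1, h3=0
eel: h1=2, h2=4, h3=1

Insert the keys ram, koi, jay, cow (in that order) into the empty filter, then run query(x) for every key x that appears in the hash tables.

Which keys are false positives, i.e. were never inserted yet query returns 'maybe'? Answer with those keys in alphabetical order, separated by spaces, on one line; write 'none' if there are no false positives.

Answer: ape bat eel hen rat

Derivation:
Start: bits=000000
After insert 'ram': sets bits 0 4 5 -> bits=100011
After insert 'koi': sets bits 0 1 3 -> bits=110111
After insert 'jay': sets bits 0 3 4 -> bits=110111
After insert 'cow': sets bits 2 4 5 -> bits=111111
Not inserted: ape bat eel hen rat — query each against bits=111111:
query ape: checks bit0=1, bit1=1 (all 1) -> maybe => FALSE POSITIVE
query bat: checks bit0=1, bit2=1, bit5=1 (all 1) -> maybe => FALSE POSITIVE
query eel: checks bit1=1, bit2=1, bit4=1 (all 1) -> maybe => FALSE POSITIVE
query hen: checks bit2=1, bit3=1, bit4=1 (all 1) -> maybe => FALSE POSITIVE
query rat: checks bit0=1, bit1=1, bit4=1 (all 1) -> maybe => FALSE POSITIVE
False positives (alphabetical): ape bat eel hen rat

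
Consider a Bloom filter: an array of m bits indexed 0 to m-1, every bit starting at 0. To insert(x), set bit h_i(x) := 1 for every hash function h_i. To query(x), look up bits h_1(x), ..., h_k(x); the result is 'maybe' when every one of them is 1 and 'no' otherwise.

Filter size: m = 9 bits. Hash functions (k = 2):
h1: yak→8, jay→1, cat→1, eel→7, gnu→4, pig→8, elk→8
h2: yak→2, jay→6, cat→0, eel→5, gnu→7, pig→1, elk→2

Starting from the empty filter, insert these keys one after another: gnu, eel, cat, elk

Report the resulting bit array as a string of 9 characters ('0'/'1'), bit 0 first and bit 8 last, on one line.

Start: bits=000000000
After insert 'gnu': sets bits 4 7 -> bits=000010010
After insert 'eel': sets bits 5 7 -> bits=000011010
After insert 'cat': sets bits 0 1 -> bits=110011010
After insert 'elk': sets bits 2 8 -> bits=111011011

Answer: 111011011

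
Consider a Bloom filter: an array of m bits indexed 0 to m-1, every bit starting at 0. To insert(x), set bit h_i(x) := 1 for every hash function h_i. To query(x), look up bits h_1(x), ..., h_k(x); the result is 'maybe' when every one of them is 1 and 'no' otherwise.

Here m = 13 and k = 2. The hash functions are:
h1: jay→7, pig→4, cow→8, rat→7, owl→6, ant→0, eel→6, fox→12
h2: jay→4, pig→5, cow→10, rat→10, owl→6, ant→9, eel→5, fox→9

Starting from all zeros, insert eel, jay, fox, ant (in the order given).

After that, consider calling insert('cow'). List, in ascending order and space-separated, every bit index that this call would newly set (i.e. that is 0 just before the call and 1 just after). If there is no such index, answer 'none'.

Start: bits=0000000000000
After insert 'eel': sets bits 5 6 -> bits=0000011000000
After insert 'jay': sets bits 4 7 -> bits=0000111100000
After insert 'fox': sets bits 9 12 -> bits=0000111101001
After insert 'ant': sets bits 0 9 -> bits=1000111101001
insert 'cow' would touch bits 8 10; currently bit8=0, bit10=0
Bits that are 0 among those (would change 0->1): 8 10

Answer: 8 10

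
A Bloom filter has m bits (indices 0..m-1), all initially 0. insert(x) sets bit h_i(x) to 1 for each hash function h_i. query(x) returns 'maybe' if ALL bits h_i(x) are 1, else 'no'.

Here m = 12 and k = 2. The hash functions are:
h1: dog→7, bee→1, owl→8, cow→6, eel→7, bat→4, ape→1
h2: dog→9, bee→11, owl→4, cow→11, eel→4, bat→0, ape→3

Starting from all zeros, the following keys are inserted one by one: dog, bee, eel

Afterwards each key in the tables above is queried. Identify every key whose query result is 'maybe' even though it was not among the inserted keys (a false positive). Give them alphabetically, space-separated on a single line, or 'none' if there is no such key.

Answer: none

Derivation:
Start: bits=000000000000
After insert 'dog': sets bits 7 9 -> bits=000000010100
After insert 'bee': sets bits 1 11 -> bits=010000010101
After insert 'eel': sets bits 4 7 -> bits=010010010101
Not inserted: ape bat cow owl — query each against bits=010010010101:
query ape: checks bit1=1, bit3=0 (has a 0) -> no => not a false positive
query bat: checks bit0=0, bit4=1 (has a 0) -> no => not a false positive
query cow: checks bit6=0, bit11=1 (has a 0) -> no => not a false positive
query owl: checks bit4=1, bit8=0 (has a 0) -> no => not a false positive
False positives (alphabetical): none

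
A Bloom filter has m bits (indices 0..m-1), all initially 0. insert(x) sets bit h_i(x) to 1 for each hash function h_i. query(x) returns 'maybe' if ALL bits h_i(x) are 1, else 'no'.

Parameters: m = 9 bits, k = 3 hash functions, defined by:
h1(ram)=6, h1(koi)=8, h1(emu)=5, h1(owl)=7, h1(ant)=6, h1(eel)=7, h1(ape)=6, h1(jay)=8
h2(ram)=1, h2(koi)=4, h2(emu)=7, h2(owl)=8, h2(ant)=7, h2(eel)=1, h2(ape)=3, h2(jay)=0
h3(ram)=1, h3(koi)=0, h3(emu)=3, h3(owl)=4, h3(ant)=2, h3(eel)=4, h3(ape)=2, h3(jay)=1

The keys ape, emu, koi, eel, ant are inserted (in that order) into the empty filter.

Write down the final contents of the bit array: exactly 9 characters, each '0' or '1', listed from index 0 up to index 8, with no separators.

Start: bits=000000000
After insert 'ape': sets bits 2 3 6 -> bits=001100100
After insert 'emu': sets bits 3 5 7 -> bits=001101110
After insert 'koi': sets bits 0 4 8 -> bits=101111111
After insert 'eel': sets bits 1 4 7 -> bits=111111111
After insert 'ant': sets bits 2 6 7 -> bits=111111111

Answer: 111111111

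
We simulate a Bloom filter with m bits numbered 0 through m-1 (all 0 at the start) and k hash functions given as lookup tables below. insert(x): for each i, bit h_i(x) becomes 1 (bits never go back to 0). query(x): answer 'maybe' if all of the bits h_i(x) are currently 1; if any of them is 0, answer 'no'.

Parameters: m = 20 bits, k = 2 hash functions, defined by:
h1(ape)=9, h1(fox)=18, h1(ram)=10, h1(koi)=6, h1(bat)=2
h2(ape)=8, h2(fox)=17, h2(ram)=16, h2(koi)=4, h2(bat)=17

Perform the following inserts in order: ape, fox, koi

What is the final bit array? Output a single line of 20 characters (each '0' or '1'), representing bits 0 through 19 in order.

Answer: 00001010110000000110

Derivation:
Start: bits=00000000000000000000
After insert 'ape': sets bits 8 9 -> bits=00000000110000000000
After insert 'fox': sets bits 17 18 -> bits=00000000110000000110
After insert 'koi': sets bits 4 6 -> bits=00001010110000000110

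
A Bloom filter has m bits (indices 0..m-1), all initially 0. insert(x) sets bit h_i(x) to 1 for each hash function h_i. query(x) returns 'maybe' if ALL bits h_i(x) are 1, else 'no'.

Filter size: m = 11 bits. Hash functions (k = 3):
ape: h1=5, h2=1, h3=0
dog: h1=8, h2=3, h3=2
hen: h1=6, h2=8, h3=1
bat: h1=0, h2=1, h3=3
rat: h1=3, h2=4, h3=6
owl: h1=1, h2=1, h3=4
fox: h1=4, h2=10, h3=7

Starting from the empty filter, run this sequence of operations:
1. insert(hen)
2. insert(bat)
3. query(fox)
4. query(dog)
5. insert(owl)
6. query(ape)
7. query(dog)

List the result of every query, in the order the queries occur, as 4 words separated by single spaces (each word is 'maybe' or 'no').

Start: bits=00000000000
Op 1: insert hen -> sets bits 1 6 8 -> bits=01000010100
Op 2: insert bat -> sets bits 0 1 3 -> bits=11010010100
Op 3: query fox -> checks bit4=0, bit7=0, bit10=0 (has a 0) -> no
Op 4: query dog -> checks bit2=0, bit3=1, bit8=1 (has a 0) -> no
Op 5: insert owl -> sets bits 1 4 -> bits=11011010100
Op 6: query ape -> checks bit0=1, bit1=1, bit5=0 (has a 0) -> no
Op 7: query dog -> checks bit2=0, bit3=1, bit8=1 (has a 0) -> no
Query results in order: no no no no

Answer: no no no no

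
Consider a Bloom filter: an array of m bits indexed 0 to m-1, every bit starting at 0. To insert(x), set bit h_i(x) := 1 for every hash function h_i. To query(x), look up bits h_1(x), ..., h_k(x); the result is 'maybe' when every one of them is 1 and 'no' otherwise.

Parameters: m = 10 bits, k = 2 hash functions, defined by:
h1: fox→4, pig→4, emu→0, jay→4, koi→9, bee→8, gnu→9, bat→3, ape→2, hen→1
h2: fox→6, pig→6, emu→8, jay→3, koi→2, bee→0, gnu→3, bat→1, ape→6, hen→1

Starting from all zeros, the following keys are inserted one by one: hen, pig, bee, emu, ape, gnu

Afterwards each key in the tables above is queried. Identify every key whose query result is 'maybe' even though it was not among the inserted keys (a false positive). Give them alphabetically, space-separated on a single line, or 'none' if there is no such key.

Answer: bat fox jay koi

Derivation:
Start: bits=0000000000
After insert 'hen': sets bits 1 -> bits=0100000000
After insert 'pig': sets bits 4 6 -> bits=0100101000
After insert 'bee': sets bits 0 8 -> bits=1100101010
After insert 'emu': sets bits 0 8 -> bits=1100101010
After insert 'ape': sets bits 2 6 -> bits=1110101010
After insert 'gnu': sets bits 3 9 -> bits=1111101011
Not inserted: bat fox jay koi — query each against bits=1111101011:
query bat: checks bit1=1, bit3=1 (all 1) -> maybe => FALSE POSITIVE
query fox: checks bit4=1, bit6=1 (all 1) -> maybe => FALSE POSITIVE
query jay: checks bit3=1, bit4=1 (all 1) -> maybe => FALSE POSITIVE
query koi: checks bit2=1, bit9=1 (all 1) -> maybe => FALSE POSITIVE
False positives (alphabetical): bat fox jay koi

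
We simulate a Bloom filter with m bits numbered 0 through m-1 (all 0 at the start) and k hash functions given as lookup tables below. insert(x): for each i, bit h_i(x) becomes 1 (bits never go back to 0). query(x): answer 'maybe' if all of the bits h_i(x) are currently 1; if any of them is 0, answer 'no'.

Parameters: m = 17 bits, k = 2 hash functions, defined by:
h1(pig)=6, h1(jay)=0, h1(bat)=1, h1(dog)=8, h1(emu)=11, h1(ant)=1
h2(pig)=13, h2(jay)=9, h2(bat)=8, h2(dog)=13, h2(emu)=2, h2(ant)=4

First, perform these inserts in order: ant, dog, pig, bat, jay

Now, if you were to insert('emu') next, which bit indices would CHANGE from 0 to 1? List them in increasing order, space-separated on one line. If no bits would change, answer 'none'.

Start: bits=00000000000000000
After insert 'ant': sets bits 1 4 -> bits=01001000000000000
After insert 'dog': sets bits 8 13 -> bits=01001000100001000
After insert 'pig': sets bits 6 13 -> bits=01001010100001000
After insert 'bat': sets bits 1 8 -> bits=01001010100001000
After insert 'jay': sets bits 0 9 -> bits=11001010110001000
insert 'emu' would touch bits 2 11; currently bit2=0, bit11=0
Bits that are 0 among those (would change 0->1): 2 11

Answer: 2 11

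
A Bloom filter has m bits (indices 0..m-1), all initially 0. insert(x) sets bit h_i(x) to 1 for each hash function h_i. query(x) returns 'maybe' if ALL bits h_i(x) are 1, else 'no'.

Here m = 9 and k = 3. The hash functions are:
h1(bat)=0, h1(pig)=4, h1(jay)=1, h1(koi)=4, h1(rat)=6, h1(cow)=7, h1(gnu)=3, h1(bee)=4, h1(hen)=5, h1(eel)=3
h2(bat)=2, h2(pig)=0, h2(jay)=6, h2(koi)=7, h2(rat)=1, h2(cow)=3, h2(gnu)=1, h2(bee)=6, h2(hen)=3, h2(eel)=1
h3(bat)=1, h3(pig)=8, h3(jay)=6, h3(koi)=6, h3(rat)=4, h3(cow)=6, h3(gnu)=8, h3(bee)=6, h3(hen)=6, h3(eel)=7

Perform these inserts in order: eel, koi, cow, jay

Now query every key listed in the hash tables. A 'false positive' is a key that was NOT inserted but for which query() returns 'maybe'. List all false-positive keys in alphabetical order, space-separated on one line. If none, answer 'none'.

Answer: bee rat

Derivation:
Start: bits=000000000
After insert 'eel': sets bits 1 3 7 -> bits=010100010
After insert 'koi': sets bits 4 6 7 -> bits=010110110
After insert 'cow': sets bits 3 6 7 -> bits=010110110
After insert 'jay': sets bits 1 6 -> bits=010110110
Not inserted: bat bee gnu hen pig rat — query each against bits=010110110:
query bat: checks bit0=0, bit1=1, bit2=0 (has a 0) -> no => not a false positive
query bee: checks bit4=1, bit6=1 (all 1) -> maybe => FALSE POSITIVE
query gnu: checks bit1=1, bit3=1, bit8=0 (has a 0) -> no => not a false positive
query hen: checks bit3=1, bit5=0, bit6=1 (has a 0) -> no => not a false positive
query pig: checks bit0=0, bit4=1, bit8=0 (has a 0) -> no => not a false positive
query rat: checks bit1=1, bit4=1, bit6=1 (all 1) -> maybe => FALSE POSITIVE
False positives (alphabetical): bee rat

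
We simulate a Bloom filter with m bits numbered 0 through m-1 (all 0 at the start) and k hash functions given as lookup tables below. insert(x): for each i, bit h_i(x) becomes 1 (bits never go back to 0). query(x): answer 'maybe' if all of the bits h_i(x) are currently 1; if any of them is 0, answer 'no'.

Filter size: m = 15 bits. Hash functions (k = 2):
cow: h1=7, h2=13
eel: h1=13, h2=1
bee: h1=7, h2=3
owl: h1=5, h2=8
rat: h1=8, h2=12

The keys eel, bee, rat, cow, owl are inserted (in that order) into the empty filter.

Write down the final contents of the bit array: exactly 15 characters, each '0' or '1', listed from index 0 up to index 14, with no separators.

Answer: 010101011000110

Derivation:
Start: bits=000000000000000
After insert 'eel': sets bits 1 13 -> bits=010000000000010
After insert 'bee': sets bits 3 7 -> bits=010100010000010
After insert 'rat': sets bits 8 12 -> bits=010100011000110
After insert 'cow': sets bits 7 13 -> bits=010100011000110
After insert 'owl': sets bits 5 8 -> bits=010101011000110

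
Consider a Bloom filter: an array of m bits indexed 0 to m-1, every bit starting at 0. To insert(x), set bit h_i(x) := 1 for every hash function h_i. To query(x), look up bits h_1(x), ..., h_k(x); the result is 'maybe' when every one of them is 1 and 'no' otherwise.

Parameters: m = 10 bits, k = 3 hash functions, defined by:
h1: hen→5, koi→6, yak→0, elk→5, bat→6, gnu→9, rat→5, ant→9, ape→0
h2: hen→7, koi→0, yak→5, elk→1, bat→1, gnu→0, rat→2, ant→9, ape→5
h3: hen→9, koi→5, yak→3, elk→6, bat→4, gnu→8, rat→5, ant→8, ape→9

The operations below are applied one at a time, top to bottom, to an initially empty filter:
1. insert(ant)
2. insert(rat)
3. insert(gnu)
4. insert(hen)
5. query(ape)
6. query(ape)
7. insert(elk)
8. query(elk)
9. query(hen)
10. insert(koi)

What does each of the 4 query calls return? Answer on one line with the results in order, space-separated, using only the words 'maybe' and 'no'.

Start: bits=0000000000
Op 1: insert ant -> sets bits 8 9 -> bits=0000000011
Op 2: insert rat -> sets bits 2 5 -> bits=0010010011
Op 3: insert gnu -> sets bits 0 8 9 -> bits=1010010011
Op 4: insert hen -> sets bits 5 7 9 -> bits=1010010111
Op 5: query ape -> checks bit0=1, bit5=1, bit9=1 (all 1) -> maybe
Op 6: query ape -> checks bit0=1, bit5=1, bit9=1 (all 1) -> maybe
Op 7: insert elk -> sets bits 1 5 6 -> bits=1110011111
Op 8: query elk -> checks bit1=1, bit5=1, bit6=1 (all 1) -> maybe
Op 9: query hen -> checks bit5=1, bit7=1, bit9=1 (all 1) -> maybe
Op 10: insert koi -> sets bits 0 5 6 -> bits=1110011111
Query results in order: maybe maybe maybe maybe

Answer: maybe maybe maybe maybe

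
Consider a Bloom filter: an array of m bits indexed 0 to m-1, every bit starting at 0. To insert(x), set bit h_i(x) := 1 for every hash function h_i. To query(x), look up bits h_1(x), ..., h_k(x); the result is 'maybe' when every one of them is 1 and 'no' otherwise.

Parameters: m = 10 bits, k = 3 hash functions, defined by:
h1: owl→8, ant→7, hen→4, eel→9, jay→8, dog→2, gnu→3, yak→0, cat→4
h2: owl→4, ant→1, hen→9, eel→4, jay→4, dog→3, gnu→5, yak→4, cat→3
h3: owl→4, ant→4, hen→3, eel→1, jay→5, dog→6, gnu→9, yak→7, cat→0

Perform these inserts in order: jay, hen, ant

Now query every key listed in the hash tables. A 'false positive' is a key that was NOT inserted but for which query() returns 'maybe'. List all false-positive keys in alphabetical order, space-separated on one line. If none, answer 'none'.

Start: bits=0000000000
After insert 'jay': sets bits 4 5 8 -> bits=0000110010
After insert 'hen': sets bits 3 4 9 -> bits=0001110011
After insert 'ant': sets bits 1 4 7 -> bits=0101110111
Not inserted: cat dog eel gnu owl yak — query each against bits=0101110111:
query cat: checks bit0=0, bit3=1, bit4=1 (has a 0) -> no => not a false positive
query dog: checks bit2=0, bit3=1, bit6=0 (has a 0) -> no => not a false positive
query eel: checks bit1=1, bit4=1, bit9=1 (all 1) -> maybe => FALSE POSITIVE
query gnu: checks bit3=1, bit5=1, bit9=1 (all 1) -> maybe => FALSE POSITIVE
query owl: checks bit4=1, bit8=1 (all 1) -> maybe => FALSE POSITIVE
query yak: checks bit0=0, bit4=1, bit7=1 (has a 0) -> no => not a false positive
False positives (alphabetical): eel gnu owl

Answer: eel gnu owl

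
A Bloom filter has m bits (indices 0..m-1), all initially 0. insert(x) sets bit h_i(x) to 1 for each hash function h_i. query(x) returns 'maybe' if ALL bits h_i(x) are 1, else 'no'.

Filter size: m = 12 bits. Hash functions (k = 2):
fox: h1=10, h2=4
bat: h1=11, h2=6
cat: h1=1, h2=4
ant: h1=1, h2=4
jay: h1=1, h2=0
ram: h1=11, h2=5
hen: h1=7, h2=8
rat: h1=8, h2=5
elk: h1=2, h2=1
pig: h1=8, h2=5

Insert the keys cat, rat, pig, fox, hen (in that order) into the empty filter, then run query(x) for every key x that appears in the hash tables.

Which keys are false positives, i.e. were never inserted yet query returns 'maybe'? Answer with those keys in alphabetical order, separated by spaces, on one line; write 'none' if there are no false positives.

Answer: ant

Derivation:
Start: bits=000000000000
After insert 'cat': sets bits 1 4 -> bits=010010000000
After insert 'rat': sets bits 5 8 -> bits=010011001000
After insert 'pig': sets bits 5 8 -> bits=010011001000
After insert 'fox': sets bits 4 10 -> bits=010011001010
After insert 'hen': sets bits 7 8 -> bits=010011011010
Not inserted: ant bat elk jay ram — query each against bits=010011011010:
query ant: checks bit1=1, bit4=1 (all 1) -> maybe => FALSE POSITIVE
query bat: checks bit6=0, bit11=0 (has a 0) -> no => not a false positive
query elk: checks bit1=1, bit2=0 (has a 0) -> no => not a false positive
query jay: checks bit0=0, bit1=1 (has a 0) -> no => not a false positive
query ram: checks bit5=1, bit11=0 (has a 0) -> no => not a false positive
False positives (alphabetical): ant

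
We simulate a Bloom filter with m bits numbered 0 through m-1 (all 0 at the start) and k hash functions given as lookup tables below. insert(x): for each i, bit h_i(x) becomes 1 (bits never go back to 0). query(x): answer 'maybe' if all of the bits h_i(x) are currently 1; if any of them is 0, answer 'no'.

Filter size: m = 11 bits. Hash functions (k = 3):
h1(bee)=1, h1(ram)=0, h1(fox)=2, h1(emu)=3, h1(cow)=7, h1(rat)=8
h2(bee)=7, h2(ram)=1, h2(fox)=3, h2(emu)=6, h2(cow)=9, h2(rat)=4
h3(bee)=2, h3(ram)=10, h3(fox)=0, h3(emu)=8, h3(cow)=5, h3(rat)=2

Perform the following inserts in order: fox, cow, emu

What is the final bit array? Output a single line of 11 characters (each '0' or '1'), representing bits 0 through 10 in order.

Start: bits=00000000000
After insert 'fox': sets bits 0 2 3 -> bits=10110000000
After insert 'cow': sets bits 5 7 9 -> bits=10110101010
After insert 'emu': sets bits 3 6 8 -> bits=10110111110

Answer: 10110111110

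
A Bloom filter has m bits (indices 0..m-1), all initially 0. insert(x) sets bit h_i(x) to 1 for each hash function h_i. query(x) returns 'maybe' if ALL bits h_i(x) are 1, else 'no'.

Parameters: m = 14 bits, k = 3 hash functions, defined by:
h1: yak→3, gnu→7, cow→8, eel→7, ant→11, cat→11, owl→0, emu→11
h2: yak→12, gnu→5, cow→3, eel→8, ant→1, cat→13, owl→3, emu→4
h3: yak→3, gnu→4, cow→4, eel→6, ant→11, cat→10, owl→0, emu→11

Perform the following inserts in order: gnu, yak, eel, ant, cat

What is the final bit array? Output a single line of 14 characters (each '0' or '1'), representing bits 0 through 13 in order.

Answer: 01011111101111

Derivation:
Start: bits=00000000000000
After insert 'gnu': sets bits 4 5 7 -> bits=00001101000000
After insert 'yak': sets bits 3 12 -> bits=00011101000010
After insert 'eel': sets bits 6 7 8 -> bits=00011111100010
After insert 'ant': sets bits 1 11 -> bits=01011111100110
After insert 'cat': sets bits 10 11 13 -> bits=01011111101111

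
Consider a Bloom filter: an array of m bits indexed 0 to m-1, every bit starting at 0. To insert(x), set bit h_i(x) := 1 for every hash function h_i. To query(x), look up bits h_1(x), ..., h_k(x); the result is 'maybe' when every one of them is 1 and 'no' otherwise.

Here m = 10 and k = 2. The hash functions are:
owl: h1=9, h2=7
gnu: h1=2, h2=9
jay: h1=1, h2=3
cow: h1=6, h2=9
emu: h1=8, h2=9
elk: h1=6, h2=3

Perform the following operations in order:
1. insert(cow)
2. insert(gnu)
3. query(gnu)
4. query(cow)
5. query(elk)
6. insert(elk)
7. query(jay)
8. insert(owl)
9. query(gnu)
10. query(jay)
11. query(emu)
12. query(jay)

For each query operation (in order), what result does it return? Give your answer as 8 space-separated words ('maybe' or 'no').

Start: bits=0000000000
Op 1: insert cow -> sets bits 6 9 -> bits=0000001001
Op 2: insert gnu -> sets bits 2 9 -> bits=0010001001
Op 3: query gnu -> checks bit2=1, bit9=1 (all 1) -> maybe
Op 4: query cow -> checks bit6=1, bit9=1 (all 1) -> maybe
Op 5: query elk -> checks bit3=0, bit6=1 (has a 0) -> no
Op 6: insert elk -> sets bits 3 6 -> bits=0011001001
Op 7: query jay -> checks bit1=0, bit3=1 (has a 0) -> no
Op 8: insert owl -> sets bits 7 9 -> bits=0011001101
Op 9: query gnu -> checks bit2=1, bit9=1 (all 1) -> maybe
Op 10: query jay -> checks bit1=0, bit3=1 (has a 0) -> no
Op 11: query emu -> checks bit8=0, bit9=1 (has a 0) -> no
Op 12: query jay -> checks bit1=0, bit3=1 (has a 0) -> no
Query results in order: maybe maybe no no maybe no no no

Answer: maybe maybe no no maybe no no no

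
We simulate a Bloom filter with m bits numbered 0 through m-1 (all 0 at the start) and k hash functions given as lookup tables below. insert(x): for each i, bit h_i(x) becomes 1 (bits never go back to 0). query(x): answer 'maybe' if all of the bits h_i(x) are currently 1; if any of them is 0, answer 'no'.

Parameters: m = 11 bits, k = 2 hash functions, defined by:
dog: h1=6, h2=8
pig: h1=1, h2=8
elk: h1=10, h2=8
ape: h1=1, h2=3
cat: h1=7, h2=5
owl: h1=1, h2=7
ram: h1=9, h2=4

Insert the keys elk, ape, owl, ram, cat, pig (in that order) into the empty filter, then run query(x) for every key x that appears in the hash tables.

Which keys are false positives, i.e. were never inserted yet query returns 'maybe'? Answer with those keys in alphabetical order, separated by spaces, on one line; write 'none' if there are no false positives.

Start: bits=00000000000
After insert 'elk': sets bits 8 10 -> bits=00000000101
After insert 'ape': sets bits 1 3 -> bits=01010000101
After insert 'owl': sets bits 1 7 -> bits=01010001101
After insert 'ram': sets bits 4 9 -> bits=01011001111
After insert 'cat': sets bits 5 7 -> bits=01011101111
After insert 'pig': sets bits 1 8 -> bits=01011101111
Not inserted: dog — query each against bits=01011101111:
query dog: checks bit6=0, bit8=1 (has a 0) -> no => not a false positive
False positives (alphabetical): none

Answer: none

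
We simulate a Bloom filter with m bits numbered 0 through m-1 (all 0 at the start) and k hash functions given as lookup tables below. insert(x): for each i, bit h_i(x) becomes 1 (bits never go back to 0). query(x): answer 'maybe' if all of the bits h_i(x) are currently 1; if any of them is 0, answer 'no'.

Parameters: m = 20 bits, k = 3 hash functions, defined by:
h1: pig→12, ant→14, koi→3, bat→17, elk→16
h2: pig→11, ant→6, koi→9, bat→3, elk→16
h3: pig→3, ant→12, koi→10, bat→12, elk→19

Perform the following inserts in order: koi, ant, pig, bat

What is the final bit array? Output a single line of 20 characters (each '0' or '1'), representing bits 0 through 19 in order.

Answer: 00010010011110100100

Derivation:
Start: bits=00000000000000000000
After insert 'koi': sets bits 3 9 10 -> bits=00010000011000000000
After insert 'ant': sets bits 6 12 14 -> bits=00010010011010100000
After insert 'pig': sets bits 3 11 12 -> bits=00010010011110100000
After insert 'bat': sets bits 3 12 17 -> bits=00010010011110100100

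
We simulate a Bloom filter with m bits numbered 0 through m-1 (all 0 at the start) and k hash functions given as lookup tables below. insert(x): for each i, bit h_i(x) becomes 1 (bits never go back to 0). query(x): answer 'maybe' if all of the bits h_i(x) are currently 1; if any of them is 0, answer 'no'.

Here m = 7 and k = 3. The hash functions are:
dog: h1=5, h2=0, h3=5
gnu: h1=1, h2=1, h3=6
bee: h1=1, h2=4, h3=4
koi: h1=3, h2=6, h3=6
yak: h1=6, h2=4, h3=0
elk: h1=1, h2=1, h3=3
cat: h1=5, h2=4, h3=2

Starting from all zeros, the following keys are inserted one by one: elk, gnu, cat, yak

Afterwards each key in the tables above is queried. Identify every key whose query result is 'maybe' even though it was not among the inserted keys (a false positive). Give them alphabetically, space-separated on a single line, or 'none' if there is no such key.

Start: bits=0000000
After insert 'elk': sets bits 1 3 -> bits=0101000
After insert 'gnu': sets bits 1 6 -> bits=0101001
After insert 'cat': sets bits 2 4 5 -> bits=0111111
After insert 'yak': sets bits 0 4 6 -> bits=1111111
Not inserted: bee dog koi — query each against bits=1111111:
query bee: checks bit1=1, bit4=1 (all 1) -> maybe => FALSE POSITIVE
query dog: checks bit0=1, bit5=1 (all 1) -> maybe => FALSE POSITIVE
query koi: checks bit3=1, bit6=1 (all 1) -> maybe => FALSE POSITIVE
False positives (alphabetical): bee dog koi

Answer: bee dog koi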